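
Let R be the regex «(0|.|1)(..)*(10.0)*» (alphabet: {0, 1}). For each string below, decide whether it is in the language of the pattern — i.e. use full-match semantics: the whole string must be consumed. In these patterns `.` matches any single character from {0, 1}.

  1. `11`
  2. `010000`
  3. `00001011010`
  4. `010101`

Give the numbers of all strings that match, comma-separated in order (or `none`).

1 → no match
2 → no match
3 → match
4 → no match

3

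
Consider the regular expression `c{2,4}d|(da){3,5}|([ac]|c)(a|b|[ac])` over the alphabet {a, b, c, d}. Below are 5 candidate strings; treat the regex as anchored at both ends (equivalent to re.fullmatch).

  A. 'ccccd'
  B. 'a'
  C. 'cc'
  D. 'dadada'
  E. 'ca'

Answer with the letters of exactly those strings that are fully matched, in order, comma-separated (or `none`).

A, C, D, E

A → match
B → no match
C → match
D → match
E → match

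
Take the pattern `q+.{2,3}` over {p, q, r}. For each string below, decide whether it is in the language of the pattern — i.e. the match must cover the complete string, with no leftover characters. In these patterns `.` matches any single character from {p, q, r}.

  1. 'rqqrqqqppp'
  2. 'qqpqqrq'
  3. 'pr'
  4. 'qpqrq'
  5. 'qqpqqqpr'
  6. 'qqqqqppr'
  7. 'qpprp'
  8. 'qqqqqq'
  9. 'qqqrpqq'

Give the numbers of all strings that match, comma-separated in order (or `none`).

6, 8

1. 'rqqrqqqppp' → no match — must start with 'q'
2. 'qqpqqrq' → no match
3. 'pr' → no match — must start with 'q'
4. 'qpqrq' → no match
5. 'qqpqqqpr' → no match
6. 'qqqqqppr' → match
7. 'qpprp' → no match
8. 'qqqqqq' → match
9. 'qqqrpqq' → no match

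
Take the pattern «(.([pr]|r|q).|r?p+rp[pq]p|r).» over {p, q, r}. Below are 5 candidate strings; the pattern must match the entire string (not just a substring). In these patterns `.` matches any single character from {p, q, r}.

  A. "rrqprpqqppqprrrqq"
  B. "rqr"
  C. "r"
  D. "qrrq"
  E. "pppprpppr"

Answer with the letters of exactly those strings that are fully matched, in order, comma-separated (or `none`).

D, E

A → no match
B → no match
C → no match
D → match
E → match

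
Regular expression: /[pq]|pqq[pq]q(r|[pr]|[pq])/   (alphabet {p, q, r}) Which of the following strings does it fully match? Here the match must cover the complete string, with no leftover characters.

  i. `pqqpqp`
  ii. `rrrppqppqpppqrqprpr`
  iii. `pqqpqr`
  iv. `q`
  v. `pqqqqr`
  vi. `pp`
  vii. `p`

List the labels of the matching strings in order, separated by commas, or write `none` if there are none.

i, iii, iv, v, vii

i → match
ii → no match
iii → match
iv → match
v → match
vi → no match
vii → match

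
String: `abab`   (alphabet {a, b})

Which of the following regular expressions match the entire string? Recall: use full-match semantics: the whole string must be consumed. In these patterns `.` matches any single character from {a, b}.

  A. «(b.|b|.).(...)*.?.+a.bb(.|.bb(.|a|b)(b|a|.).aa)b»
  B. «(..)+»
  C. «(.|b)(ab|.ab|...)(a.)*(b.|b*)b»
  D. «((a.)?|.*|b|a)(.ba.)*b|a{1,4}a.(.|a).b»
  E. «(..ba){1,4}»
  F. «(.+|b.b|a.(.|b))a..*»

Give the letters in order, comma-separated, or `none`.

A → no match
B → match
C → no match
D → match
E → no match — must end with `ba`
F → match

B, D, F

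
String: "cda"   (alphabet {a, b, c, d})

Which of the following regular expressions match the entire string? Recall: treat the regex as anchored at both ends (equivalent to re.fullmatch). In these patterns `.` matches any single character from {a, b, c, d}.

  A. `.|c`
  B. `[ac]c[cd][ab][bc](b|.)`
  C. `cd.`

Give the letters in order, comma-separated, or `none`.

C

A → no match
B → no match
C → match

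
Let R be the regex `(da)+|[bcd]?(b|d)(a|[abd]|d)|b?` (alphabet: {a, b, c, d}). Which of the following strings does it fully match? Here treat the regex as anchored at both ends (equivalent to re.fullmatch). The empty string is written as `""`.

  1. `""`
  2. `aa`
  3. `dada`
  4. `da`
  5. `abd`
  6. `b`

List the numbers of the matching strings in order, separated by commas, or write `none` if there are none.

1 → match
2 → no match
3 → match
4 → match
5 → no match
6 → match

1, 3, 4, 6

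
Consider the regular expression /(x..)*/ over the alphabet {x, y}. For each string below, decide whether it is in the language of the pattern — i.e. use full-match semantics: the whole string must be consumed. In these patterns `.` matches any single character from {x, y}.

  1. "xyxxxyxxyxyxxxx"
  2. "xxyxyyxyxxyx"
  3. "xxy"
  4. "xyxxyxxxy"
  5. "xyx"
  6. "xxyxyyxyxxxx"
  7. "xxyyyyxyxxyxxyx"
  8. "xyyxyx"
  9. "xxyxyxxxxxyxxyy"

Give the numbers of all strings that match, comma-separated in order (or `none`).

1 → match
2 → match
3 → match
4 → match
5 → match
6 → match
7 → no match
8 → match
9 → match

1, 2, 3, 4, 5, 6, 8, 9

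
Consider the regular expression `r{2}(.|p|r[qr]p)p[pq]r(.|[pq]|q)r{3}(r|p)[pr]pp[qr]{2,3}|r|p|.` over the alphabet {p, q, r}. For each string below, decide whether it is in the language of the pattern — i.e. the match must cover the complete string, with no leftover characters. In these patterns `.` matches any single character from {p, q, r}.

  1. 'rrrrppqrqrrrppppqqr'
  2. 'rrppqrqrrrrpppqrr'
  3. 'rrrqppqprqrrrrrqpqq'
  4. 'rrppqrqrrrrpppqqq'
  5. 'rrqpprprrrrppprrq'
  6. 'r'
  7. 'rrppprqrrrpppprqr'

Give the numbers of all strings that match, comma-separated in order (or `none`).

1 → match
2 → match
3 → no match
4 → match
5 → match
6 → match
7 → match

1, 2, 4, 5, 6, 7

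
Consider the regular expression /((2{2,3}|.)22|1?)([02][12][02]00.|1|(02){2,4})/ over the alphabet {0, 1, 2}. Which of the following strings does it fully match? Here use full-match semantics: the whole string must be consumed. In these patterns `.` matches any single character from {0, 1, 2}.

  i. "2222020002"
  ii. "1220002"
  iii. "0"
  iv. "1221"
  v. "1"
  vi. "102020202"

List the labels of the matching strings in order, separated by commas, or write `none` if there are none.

i. "2222020002" → match
ii. "1220002" → match
iii. "0" → no match
iv. "1221" → match
v. "1" → match
vi. "102020202" → match

i, ii, iv, v, vi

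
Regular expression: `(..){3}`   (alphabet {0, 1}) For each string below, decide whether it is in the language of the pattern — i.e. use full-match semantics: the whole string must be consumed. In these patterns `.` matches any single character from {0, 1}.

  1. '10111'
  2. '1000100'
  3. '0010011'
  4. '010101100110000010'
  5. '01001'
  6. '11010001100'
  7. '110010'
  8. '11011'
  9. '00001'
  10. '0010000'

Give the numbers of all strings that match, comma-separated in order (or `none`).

1. '10111' → no match
2. '1000100' → no match
3. '0010011' → no match
4 → no match
5. '01001' → no match
6. '11010001100' → no match
7. '110010' → match
8. '11011' → no match
9. '00001' → no match
10. '0010000' → no match

7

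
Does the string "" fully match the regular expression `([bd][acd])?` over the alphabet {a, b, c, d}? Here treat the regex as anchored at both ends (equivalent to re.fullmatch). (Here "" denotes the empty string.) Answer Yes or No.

Yes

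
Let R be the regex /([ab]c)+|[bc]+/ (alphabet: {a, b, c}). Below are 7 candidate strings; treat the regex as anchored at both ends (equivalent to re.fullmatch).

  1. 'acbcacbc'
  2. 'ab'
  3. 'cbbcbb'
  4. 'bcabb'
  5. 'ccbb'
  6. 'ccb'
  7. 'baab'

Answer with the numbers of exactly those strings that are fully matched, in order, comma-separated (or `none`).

1, 3, 5, 6

1 → match
2 → no match
3 → match
4 → no match
5 → match
6 → match
7 → no match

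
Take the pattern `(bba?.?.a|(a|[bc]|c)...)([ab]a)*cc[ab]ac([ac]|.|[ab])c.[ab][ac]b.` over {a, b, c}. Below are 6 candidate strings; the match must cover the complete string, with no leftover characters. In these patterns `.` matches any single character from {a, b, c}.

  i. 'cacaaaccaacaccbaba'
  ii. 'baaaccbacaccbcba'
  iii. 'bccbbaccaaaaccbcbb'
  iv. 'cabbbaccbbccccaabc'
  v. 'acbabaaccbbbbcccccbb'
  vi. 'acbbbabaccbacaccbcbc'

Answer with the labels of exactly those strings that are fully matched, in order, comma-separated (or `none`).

i, ii, vi

i → match
ii → match
iii → no match
iv → no match
v → no match
vi → match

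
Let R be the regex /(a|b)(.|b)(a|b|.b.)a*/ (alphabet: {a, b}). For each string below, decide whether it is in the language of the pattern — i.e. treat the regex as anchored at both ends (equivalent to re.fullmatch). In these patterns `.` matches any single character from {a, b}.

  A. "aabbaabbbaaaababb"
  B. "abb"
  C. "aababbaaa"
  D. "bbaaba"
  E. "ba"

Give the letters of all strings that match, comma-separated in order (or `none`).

B

A → no match
B → match
C → no match
D → no match
E → no match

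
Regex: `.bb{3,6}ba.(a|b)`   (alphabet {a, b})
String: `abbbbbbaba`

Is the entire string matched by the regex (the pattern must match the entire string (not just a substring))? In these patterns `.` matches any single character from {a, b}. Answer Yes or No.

Yes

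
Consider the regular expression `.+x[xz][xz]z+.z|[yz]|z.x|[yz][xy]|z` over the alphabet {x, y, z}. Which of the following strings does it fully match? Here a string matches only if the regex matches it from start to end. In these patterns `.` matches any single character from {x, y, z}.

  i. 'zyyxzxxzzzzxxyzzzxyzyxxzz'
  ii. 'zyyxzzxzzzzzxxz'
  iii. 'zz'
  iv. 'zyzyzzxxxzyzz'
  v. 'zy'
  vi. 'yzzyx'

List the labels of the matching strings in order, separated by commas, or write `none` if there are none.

v

i → no match
ii → no match
iii → no match
iv → no match
v → match
vi → no match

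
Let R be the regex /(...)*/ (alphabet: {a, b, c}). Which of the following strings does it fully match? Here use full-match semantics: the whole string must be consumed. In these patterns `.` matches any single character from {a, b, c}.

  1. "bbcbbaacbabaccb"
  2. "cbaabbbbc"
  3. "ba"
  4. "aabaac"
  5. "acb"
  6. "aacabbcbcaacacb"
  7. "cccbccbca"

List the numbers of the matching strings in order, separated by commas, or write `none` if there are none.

1 → match
2 → match
3 → no match
4 → match
5 → match
6 → match
7 → match

1, 2, 4, 5, 6, 7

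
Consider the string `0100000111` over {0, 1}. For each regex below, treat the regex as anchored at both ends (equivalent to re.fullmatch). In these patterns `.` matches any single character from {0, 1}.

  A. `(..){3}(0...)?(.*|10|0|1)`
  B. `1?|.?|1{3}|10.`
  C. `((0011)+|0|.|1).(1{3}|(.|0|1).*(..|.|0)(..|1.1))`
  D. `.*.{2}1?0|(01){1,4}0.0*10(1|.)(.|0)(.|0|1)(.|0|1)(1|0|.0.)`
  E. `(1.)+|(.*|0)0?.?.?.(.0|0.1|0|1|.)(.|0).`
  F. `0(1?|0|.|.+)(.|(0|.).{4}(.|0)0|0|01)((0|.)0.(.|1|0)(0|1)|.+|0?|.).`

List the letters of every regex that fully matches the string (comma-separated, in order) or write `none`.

A → match
B → no match
C → match
D → no match
E → match
F → match

A, C, E, F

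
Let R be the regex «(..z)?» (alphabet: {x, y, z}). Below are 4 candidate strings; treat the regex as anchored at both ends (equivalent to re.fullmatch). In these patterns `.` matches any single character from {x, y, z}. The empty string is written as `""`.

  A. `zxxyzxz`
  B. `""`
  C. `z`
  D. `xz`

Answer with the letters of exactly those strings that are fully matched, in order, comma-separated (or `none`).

B

A. `zxxyzxz` → no match
B. `""` → match
C. `z` → no match
D. `xz` → no match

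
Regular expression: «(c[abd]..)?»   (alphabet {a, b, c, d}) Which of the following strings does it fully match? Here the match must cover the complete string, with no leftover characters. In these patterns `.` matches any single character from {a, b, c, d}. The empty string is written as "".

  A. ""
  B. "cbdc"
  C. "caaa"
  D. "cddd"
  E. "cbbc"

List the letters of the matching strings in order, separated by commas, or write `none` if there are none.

A. "" → match
B. "cbdc" → match
C. "caaa" → match
D. "cddd" → match
E. "cbbc" → match

A, B, C, D, E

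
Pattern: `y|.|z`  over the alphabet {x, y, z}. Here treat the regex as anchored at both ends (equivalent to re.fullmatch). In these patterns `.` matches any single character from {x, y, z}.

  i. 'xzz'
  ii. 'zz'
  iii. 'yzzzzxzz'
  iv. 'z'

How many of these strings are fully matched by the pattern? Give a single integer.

1

i → no match
ii → no match
iii → no match
iv → match
Total matched: 1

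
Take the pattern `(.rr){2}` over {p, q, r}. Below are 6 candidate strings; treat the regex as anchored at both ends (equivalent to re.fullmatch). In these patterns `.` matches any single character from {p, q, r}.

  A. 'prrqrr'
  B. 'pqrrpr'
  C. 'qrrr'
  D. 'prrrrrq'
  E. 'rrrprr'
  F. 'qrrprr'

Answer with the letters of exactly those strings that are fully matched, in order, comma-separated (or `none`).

A, E, F

A → match
B → no match — must end with 'rr'
C → no match
D → no match — must end with 'rr'
E → match
F → match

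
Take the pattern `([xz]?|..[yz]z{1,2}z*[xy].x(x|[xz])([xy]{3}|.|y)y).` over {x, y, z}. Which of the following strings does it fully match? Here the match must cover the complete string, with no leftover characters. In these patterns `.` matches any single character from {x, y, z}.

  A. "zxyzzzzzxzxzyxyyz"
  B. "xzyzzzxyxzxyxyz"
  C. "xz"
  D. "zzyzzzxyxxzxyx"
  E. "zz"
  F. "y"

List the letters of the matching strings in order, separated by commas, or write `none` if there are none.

A → match
B → match
C → match
D → no match
E → match
F → match

A, B, C, E, F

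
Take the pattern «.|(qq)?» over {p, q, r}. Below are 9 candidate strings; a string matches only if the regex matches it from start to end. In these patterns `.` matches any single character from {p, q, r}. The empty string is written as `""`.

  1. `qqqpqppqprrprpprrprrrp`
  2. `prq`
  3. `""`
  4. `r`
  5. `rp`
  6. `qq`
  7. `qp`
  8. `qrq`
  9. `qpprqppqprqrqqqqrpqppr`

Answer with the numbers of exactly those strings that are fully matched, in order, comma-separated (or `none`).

3, 4, 6

1 → no match
2 → no match
3 → match
4 → match
5 → no match
6 → match
7 → no match
8 → no match
9 → no match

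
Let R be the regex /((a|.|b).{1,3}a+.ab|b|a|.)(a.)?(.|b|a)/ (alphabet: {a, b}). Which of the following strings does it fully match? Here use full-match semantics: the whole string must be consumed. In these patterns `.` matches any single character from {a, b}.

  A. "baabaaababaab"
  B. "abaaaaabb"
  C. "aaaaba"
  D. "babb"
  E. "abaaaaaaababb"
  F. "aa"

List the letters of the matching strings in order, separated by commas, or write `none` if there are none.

A, B, D, E, F

A → match
B → match
C → no match
D → match
E → match
F → match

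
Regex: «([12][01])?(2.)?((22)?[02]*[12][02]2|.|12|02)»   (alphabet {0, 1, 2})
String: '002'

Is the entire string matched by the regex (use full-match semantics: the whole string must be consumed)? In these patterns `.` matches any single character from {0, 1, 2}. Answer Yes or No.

No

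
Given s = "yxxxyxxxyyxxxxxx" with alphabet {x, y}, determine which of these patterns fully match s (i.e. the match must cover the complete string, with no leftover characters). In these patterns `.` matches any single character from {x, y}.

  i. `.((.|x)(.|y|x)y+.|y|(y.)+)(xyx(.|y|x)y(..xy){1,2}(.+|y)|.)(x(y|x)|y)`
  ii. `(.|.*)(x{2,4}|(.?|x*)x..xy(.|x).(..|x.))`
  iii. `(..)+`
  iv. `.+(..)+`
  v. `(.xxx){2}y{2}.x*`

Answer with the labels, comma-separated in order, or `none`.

ii, iii, iv, v

i → no match
ii → match
iii → match
iv → match
v → match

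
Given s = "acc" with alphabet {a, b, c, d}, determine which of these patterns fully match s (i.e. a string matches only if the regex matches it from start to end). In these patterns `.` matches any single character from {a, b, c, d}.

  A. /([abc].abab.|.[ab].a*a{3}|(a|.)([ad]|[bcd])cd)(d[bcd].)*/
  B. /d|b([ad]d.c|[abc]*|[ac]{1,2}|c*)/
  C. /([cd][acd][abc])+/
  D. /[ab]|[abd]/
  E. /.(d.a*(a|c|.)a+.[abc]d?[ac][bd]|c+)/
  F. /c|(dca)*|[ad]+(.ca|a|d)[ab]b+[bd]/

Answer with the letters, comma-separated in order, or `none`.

E

A → no match
B → no match
C → no match
D → no match
E → match
F → no match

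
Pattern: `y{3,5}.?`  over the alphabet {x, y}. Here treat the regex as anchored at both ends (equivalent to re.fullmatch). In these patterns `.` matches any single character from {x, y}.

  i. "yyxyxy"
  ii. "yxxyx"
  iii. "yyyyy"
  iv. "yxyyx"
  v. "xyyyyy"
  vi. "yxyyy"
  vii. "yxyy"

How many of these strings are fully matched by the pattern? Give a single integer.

1

i → no match
ii → no match
iii → match
iv → no match
v → no match — must start with "y"
vi → no match
vii → no match
Total matched: 1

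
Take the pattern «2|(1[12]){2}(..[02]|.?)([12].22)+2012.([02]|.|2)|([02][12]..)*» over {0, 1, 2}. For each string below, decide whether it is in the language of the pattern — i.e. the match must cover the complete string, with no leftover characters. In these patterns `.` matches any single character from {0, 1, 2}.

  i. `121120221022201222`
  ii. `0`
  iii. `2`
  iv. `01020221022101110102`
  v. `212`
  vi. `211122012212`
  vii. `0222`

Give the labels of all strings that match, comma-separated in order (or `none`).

i → match
ii → no match
iii → match
iv → match
v → no match
vi → match
vii → match

i, iii, iv, vi, vii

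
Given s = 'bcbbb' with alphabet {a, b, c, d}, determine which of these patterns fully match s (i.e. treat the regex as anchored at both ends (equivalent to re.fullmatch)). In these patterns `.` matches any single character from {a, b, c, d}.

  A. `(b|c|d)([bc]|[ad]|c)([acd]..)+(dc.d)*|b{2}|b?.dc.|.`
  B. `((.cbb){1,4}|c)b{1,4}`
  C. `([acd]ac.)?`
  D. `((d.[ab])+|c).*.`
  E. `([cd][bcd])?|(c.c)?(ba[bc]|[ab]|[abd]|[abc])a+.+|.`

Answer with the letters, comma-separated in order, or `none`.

B

A → no match
B → match
C → no match
D → no match
E → no match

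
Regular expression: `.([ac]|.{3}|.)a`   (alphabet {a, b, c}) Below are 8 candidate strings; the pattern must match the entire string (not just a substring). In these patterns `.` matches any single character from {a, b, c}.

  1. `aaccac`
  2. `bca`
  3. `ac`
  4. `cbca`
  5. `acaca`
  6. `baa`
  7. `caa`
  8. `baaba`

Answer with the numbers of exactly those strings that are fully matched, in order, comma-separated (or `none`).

2, 5, 6, 7, 8

1. `aaccac` → no match — must end with `a`
2. `bca` → match
3. `ac` → no match — must end with `a`
4. `cbca` → no match
5. `acaca` → match
6. `baa` → match
7. `caa` → match
8. `baaba` → match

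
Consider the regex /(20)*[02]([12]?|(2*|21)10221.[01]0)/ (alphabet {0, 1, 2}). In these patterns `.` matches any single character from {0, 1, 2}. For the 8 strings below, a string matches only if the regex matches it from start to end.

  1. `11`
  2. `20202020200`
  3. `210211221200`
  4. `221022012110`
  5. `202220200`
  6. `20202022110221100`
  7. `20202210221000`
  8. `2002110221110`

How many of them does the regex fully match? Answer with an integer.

1 → no match
2 → match
3 → no match
4 → no match
5 → no match
6 → match
7 → match
8 → match
Total matched: 4

4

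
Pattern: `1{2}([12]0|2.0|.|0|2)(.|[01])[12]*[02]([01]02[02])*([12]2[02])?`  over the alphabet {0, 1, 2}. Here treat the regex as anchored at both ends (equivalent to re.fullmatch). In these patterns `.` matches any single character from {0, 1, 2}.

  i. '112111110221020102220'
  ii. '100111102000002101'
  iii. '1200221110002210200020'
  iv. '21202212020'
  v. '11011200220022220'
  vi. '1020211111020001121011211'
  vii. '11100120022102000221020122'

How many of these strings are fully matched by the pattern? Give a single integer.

i → no match
ii → no match
iii → no match
iv. '21202212020' → no match — must start with '1'
v → match
vi → no match
vii → match
Total matched: 2

2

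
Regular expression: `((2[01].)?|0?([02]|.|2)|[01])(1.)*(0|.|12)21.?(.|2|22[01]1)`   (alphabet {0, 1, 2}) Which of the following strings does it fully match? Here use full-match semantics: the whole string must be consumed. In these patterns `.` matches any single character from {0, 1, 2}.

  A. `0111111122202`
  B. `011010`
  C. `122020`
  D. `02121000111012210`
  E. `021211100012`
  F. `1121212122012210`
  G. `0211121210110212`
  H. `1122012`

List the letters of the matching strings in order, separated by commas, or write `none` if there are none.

G

A → no match
B → no match
C → no match
D → no match
E → no match
F → no match
G → match
H → no match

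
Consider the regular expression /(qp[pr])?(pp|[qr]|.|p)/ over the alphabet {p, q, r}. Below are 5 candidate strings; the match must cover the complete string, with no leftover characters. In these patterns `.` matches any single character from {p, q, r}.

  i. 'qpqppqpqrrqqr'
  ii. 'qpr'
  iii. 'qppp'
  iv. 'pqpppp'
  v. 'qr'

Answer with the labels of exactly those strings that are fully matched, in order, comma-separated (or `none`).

i → no match
ii → no match
iii → match
iv → no match
v → no match

iii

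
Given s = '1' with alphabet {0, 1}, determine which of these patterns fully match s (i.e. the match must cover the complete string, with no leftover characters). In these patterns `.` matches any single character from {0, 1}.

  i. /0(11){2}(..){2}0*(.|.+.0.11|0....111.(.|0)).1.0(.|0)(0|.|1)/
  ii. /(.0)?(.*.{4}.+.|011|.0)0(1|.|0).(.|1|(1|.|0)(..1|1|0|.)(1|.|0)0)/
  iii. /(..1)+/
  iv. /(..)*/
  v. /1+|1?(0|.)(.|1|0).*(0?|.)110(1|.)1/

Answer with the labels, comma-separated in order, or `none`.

i → no match — must start with '011'
ii → no match
iii → no match
iv → no match
v → match

v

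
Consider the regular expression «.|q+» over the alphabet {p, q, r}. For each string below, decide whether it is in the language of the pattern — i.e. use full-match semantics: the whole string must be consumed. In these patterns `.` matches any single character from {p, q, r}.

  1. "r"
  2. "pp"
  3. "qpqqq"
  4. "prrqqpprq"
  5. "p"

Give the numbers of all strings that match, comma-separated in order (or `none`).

1 → match
2 → no match
3 → no match
4 → no match
5 → match

1, 5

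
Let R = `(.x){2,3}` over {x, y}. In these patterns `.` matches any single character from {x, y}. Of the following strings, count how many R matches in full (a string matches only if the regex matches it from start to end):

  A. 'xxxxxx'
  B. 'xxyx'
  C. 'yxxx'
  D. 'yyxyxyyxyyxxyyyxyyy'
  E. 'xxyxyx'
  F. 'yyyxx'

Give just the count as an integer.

A → match
B → match
C → match
D → no match — must end with 'x'
E → match
F → no match
Total matched: 4

4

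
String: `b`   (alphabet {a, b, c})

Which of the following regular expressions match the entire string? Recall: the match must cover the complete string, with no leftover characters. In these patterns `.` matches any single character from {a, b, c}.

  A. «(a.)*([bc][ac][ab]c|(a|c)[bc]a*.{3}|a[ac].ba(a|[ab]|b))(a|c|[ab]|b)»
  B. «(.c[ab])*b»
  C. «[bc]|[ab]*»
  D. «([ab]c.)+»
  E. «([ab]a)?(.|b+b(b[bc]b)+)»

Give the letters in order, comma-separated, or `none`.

B, C, E

A → no match
B → match
C → match
D → no match
E → match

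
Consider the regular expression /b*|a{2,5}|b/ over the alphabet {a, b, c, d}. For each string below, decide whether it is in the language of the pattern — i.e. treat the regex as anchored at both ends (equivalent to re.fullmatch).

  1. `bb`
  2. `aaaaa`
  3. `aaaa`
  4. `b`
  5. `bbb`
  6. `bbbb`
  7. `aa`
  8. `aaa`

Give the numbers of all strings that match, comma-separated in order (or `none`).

1, 2, 3, 4, 5, 6, 7, 8

1 → match
2 → match
3 → match
4 → match
5 → match
6 → match
7 → match
8 → match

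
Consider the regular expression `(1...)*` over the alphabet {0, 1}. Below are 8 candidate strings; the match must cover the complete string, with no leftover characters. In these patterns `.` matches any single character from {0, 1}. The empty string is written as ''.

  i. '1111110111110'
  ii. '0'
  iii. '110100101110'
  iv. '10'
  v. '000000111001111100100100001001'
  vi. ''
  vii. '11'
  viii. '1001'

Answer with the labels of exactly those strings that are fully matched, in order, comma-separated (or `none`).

vi, viii

i → no match
ii → no match
iii → no match
iv → no match
v → no match
vi → match
vii → no match
viii → match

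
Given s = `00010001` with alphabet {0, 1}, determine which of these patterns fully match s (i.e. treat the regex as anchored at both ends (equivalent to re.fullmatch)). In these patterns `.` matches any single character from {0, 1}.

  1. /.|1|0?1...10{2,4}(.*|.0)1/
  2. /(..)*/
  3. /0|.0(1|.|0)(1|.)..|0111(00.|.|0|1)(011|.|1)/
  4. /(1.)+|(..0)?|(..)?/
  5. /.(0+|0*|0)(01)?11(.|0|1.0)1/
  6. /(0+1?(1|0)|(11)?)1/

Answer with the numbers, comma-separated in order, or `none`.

1 → no match
2 → match
3 → no match
4 → no match
5 → no match
6 → no match

2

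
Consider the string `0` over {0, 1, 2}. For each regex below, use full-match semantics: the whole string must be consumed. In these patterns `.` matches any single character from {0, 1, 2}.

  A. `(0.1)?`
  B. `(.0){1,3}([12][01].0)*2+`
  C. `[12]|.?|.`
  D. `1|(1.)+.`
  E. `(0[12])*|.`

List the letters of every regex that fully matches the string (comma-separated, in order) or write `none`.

A → no match
B → no match — must end with `2`
C → match
D → no match — must start with `1`
E → match

C, E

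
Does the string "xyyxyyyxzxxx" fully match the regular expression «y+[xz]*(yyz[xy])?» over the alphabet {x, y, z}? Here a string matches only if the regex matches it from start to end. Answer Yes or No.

No

Every match must start with "y", but "xyyxyyyxzxxx" does not.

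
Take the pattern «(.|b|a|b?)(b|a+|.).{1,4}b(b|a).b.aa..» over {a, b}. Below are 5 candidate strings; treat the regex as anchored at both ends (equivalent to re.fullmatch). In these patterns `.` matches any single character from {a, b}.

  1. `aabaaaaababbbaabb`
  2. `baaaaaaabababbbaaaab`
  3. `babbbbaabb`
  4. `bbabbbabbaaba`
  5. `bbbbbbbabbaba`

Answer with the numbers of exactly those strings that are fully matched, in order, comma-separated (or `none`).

4

1 → no match
2 → no match
3 → no match
4 → match
5 → no match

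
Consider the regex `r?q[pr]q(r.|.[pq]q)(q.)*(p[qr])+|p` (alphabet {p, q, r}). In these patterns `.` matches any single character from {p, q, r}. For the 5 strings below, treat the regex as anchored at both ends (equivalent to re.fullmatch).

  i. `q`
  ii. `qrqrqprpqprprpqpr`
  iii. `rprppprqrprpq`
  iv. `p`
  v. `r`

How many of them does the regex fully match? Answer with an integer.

i. `q` → no match
ii → match
iii → no match
iv. `p` → match
v. `r` → no match
Total matched: 2

2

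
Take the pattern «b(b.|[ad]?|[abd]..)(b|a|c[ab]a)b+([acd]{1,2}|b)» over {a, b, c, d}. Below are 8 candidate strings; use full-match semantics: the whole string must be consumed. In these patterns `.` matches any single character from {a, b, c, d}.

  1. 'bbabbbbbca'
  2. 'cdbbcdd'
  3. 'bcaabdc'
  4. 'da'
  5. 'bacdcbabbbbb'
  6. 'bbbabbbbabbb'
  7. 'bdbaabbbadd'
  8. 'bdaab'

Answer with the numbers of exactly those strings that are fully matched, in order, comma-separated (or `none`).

1, 3, 5

1 → match
2 → no match — must start with 'b'
3 → match
4 → no match — must start with 'b'
5 → match
6 → no match
7 → no match
8 → no match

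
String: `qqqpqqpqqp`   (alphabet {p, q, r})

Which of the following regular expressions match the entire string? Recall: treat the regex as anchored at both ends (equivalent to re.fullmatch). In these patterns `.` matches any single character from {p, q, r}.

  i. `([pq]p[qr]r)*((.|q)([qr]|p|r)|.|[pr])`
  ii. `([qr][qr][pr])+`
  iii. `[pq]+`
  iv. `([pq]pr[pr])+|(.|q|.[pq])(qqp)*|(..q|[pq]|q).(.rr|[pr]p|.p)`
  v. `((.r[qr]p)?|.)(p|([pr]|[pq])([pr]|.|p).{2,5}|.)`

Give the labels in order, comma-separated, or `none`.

i → no match
ii → no match
iii → match
iv → match
v → no match

iii, iv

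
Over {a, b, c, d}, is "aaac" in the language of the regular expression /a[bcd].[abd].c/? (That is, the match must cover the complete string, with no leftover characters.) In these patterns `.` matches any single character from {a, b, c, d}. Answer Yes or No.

No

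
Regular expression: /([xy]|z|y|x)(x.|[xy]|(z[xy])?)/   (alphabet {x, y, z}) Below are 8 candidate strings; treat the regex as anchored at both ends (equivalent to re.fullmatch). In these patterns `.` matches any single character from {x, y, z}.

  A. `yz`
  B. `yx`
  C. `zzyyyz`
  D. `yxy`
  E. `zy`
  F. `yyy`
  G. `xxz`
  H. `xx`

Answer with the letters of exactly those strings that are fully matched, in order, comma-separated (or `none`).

B, D, E, G, H

A → no match
B → match
C → no match
D → match
E → match
F → no match
G → match
H → match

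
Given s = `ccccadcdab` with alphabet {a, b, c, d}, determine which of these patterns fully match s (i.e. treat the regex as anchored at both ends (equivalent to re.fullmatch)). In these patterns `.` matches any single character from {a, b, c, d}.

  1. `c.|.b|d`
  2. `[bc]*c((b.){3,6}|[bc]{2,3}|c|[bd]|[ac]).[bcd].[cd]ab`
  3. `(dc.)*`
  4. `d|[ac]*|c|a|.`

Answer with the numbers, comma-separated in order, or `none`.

1 → no match
2 → match
3 → no match
4 → no match

2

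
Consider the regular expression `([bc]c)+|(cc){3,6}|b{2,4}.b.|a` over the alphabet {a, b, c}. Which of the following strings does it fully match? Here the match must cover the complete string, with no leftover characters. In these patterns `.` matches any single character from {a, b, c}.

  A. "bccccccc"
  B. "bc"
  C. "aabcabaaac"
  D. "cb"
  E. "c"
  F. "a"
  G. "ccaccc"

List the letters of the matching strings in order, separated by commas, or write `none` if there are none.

A, B, F

A → match
B → match
C → no match
D → no match
E → no match
F → match
G → no match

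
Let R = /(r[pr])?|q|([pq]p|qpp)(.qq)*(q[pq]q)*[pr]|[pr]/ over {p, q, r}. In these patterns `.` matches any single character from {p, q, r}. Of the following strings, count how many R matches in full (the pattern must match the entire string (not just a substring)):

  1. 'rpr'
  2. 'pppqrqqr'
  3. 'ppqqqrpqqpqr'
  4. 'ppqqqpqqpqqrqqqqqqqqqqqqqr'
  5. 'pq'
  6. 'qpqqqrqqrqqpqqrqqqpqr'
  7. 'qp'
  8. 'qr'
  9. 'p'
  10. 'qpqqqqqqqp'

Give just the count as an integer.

1. 'rpr' → no match
2. 'pppqrqqr' → no match
3. 'ppqqqrpqqpqr' → no match
4 → no match
5. 'pq' → no match
6 → match
7. 'qp' → no match
8. 'qr' → no match
9. 'p' → match
10. 'qpqqqqqqqp' → no match
Total matched: 2

2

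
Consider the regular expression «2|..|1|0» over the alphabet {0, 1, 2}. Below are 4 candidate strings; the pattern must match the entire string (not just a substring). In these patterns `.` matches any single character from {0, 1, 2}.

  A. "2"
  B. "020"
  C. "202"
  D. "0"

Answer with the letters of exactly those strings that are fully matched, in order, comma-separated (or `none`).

A → match
B → no match
C → no match
D → match

A, D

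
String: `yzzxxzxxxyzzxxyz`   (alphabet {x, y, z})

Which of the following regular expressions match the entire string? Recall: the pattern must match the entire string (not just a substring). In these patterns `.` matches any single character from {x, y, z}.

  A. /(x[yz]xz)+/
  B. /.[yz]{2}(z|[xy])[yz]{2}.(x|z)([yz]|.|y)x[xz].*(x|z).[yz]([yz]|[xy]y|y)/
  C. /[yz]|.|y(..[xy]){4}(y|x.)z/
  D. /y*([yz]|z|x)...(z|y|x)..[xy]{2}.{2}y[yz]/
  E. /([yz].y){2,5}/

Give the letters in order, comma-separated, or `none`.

C

A → no match — must start with `x`
B → no match
C → match
D → no match
E → no match — must end with `y`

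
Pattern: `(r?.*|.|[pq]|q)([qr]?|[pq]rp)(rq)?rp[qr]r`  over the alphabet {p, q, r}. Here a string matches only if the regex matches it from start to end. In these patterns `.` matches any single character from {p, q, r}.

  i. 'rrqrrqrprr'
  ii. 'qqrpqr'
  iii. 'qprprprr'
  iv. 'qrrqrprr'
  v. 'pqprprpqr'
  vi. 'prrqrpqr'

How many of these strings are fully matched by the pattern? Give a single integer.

6

i → match
ii → match
iii → match
iv → match
v → match
vi → match
Total matched: 6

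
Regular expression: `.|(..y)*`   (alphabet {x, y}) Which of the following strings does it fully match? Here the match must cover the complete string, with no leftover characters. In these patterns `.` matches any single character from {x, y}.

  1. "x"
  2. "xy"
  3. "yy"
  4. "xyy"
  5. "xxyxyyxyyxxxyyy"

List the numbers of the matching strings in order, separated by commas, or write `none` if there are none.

1 → match
2 → no match
3 → no match
4 → match
5 → no match

1, 4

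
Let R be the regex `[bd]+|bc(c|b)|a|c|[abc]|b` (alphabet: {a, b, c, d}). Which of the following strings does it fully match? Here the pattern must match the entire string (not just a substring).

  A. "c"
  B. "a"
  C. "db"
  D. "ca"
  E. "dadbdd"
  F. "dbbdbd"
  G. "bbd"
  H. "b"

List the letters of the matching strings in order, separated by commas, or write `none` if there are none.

A, B, C, F, G, H

A. "c" → match
B. "a" → match
C. "db" → match
D. "ca" → no match
E. "dadbdd" → no match
F. "dbbdbd" → match
G. "bbd" → match
H. "b" → match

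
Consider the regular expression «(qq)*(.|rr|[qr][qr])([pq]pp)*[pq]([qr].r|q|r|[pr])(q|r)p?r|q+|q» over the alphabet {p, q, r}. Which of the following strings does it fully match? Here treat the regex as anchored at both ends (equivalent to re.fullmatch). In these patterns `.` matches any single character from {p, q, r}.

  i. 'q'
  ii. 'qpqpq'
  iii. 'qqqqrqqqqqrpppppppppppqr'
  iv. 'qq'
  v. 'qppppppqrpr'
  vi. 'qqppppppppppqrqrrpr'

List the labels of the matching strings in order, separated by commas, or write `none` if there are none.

i, iv, vi

i. 'q' → match
ii. 'qpqpq' → no match
iii → no match
iv. 'qq' → match
v. 'qppppppqrpr' → no match
vi → match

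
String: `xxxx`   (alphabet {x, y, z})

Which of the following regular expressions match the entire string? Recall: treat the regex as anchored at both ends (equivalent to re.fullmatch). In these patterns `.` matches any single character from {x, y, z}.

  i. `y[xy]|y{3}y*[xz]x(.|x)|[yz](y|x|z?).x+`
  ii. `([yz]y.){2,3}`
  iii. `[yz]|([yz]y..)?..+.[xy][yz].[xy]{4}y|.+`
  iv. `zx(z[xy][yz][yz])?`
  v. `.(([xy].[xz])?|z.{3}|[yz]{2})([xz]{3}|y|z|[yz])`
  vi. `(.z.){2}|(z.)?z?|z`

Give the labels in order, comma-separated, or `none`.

i → no match
ii → no match
iii → match
iv → no match — must start with `zx`
v → match
vi → no match

iii, v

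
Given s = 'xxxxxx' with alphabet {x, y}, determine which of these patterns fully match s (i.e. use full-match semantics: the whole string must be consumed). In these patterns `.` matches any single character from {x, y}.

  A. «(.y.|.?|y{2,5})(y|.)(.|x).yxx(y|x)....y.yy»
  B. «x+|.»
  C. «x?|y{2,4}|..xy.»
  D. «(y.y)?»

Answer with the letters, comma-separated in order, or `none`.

A → no match — must end with 'yy'
B → match
C → no match
D → no match

B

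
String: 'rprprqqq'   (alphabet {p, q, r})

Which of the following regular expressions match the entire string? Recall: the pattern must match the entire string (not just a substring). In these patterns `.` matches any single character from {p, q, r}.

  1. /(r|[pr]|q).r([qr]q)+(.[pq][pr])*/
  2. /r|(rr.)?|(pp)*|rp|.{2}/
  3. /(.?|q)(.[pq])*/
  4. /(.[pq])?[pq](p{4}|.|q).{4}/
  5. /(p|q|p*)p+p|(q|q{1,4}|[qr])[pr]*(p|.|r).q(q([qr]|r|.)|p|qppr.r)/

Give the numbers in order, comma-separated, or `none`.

3, 5

1 → no match
2 → no match
3 → match
4 → no match
5 → match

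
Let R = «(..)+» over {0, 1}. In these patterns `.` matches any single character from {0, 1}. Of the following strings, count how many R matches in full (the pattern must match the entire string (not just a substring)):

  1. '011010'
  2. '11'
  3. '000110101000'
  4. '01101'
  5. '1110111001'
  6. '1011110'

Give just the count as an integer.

4

1 → match
2 → match
3 → match
4 → no match
5 → match
6 → no match
Total matched: 4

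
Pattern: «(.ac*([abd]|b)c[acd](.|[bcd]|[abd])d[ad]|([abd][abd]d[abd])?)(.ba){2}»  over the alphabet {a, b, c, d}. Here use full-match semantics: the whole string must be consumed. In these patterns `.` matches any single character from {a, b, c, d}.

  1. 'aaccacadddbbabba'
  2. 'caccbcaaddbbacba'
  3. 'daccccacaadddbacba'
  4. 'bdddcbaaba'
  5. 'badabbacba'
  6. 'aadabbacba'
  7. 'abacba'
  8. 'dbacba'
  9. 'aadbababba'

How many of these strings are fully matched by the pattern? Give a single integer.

9

1 → match
2 → match
3 → match
4 → match
5 → match
6 → match
7 → match
8 → match
9 → match
Total matched: 9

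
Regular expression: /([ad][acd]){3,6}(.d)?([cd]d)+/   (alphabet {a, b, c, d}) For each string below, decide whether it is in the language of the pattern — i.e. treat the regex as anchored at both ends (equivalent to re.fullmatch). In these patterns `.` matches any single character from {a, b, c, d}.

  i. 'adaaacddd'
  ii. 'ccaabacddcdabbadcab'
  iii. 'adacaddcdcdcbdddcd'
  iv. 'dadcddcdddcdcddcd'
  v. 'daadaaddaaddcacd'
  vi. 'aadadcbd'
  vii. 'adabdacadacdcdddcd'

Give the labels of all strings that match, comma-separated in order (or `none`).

iii

i → no match
ii → no match — must end with 'd'
iii → match
iv → no match
v → no match
vi → no match
vii → no match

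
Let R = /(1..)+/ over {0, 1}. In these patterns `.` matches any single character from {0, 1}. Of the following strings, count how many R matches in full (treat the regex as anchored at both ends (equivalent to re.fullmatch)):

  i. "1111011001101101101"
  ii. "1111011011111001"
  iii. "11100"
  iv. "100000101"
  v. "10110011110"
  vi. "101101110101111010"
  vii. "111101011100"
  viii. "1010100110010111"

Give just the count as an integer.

0

i → no match
ii → no match
iii → no match
iv → no match
v → no match
vi → no match
vii → no match
viii → no match
Total matched: 0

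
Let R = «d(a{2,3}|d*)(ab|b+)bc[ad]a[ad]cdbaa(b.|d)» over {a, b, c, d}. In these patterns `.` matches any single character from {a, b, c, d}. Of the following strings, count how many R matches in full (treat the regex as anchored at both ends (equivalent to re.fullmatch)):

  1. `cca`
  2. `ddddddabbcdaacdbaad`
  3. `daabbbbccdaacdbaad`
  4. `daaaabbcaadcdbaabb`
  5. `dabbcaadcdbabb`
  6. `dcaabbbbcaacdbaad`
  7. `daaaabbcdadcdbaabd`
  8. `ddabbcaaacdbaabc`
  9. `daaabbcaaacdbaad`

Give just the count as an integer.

1 → no match — must start with `d`
2 → match
3 → no match
4 → match
5 → no match
6 → no match
7 → match
8 → match
9 → match
Total matched: 5

5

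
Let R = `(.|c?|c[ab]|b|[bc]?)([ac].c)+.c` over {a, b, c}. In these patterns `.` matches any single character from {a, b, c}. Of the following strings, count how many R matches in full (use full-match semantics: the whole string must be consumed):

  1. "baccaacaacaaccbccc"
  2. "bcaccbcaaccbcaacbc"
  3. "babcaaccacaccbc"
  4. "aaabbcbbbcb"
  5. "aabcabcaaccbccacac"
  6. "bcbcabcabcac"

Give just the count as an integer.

1 → match
2 → match
3 → match
4 → no match — must end with "c"
5 → match
6 → match
Total matched: 5

5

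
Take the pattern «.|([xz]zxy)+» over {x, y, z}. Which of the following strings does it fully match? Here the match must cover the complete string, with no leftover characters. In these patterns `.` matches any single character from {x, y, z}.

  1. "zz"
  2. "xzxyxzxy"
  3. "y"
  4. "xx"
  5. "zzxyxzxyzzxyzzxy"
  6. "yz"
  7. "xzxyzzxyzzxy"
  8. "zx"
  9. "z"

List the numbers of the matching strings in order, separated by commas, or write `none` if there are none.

2, 3, 5, 7, 9

1. "zz" → no match
2. "xzxyxzxy" → match
3. "y" → match
4. "xx" → no match
5 → match
6. "yz" → no match
7. "xzxyzzxyzzxy" → match
8. "zx" → no match
9. "z" → match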